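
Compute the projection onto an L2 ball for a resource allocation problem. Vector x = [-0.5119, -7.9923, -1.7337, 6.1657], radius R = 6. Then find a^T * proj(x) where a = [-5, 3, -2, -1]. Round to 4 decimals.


Step 1: Compute ||x|| (intermediates to 6 decimals).
||x|| = sqrt((-0.5119)^2 + (-7.9923)^2 + (-1.7337)^2 + 6.1657^2) = 10.254778
Step 2: Project.
Since ||x|| > R, scale = R/||x|| = 6/10.254778 = 0.585093, proj(x) = scale * x
proj(x) = [-0.299509, -4.676239, -1.014376, 3.607508]
Step 3: Dot product.
a^T * proj(x) = -5*(-0.299509) + 3*(-4.676239) - 2*(-1.014376) - 1*3.607508 = -14.1099


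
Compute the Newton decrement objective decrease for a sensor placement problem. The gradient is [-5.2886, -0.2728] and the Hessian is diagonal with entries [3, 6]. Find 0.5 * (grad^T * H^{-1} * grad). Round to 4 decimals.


Step 1: H is diagonal, so H^(-1) * g = [-1.7629, -0.0455].
Step 2: g^T H^(-1) g = sum_i g_i^2 / H_ii
  = (-5.2886)^2/3 + (-0.2728)^2/6
  = 9.3231 + 0.0124 = 9.3355
Step 3: Objective decrease = 0.5 * g^T H^(-1) g = 4.6677


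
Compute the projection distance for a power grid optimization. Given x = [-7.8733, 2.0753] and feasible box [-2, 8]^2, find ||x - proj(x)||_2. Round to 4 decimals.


Project each component onto [-2, 8].
clip(-7.8733) = -2.0, clip(2.0753) = 2.0753
Projection = [-2.0, 2.0753]
Squared diffs: [34.4957, 0.0]
Distance = sqrt(34.4957) = 5.8733


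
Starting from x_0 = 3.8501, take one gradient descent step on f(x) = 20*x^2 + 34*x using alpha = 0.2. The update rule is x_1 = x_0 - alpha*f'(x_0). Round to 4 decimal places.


We compute the gradient at x_0 and apply the update.
f'(x) = 40*x + 34
f'(3.8501) = 40*3.8501 + 34 = 188.004
x_1 = 3.8501 - 0.2*188.004 = -33.7507


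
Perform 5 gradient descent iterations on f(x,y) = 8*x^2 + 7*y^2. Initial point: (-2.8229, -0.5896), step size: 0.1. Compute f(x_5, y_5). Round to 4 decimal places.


Gradient descent on f(x,y) = 8*x^2 + 7*y^2.
Starting point: (-2.8229, -0.5896), alpha = 0.1
Step 1: grad_x = 2*8*-2.8229 = -45.1664, grad_y = 2*7*-0.5896 = -8.2544
  x_1 = -2.8229 - 0.1*-45.1664 = 1.6937
  y_1 = -0.5896 - 0.1*-8.2544 = 0.2358
Step 2: grad_x = 2*8*1.6937 = 27.0998, grad_y = 2*7*0.2358 = 3.3018
  x_2 = 1.6937 - 0.1*27.0998 = -1.0162
  y_2 = 0.2358 - 0.1*3.3018 = -0.0943
Step 3: grad_x = 2*8*-1.0162 = -16.2599, grad_y = 2*7*-0.0943 = -1.3207
  x_3 = -1.0162 - 0.1*-16.2599 = 0.6097
  y_3 = -0.0943 - 0.1*-1.3207 = 0.0377
Step 4: grad_x = 2*8*0.6097 = 9.7559, grad_y = 2*7*0.0377 = 0.5283
  x_4 = 0.6097 - 0.1*9.7559 = -0.3658
  y_4 = 0.0377 - 0.1*0.5283 = -0.0151
Step 5: grad_x = 2*8*-0.3658 = -5.8536, grad_y = 2*7*-0.0151 = -0.2113
  x_5 = -0.3658 - 0.1*-5.8536 = 0.2195
  y_5 = -0.0151 - 0.1*-0.2113 = 0.006
f(0.2195, 0.006) = 8*0.2195^2 + 7*0.006^2 = 0.3857


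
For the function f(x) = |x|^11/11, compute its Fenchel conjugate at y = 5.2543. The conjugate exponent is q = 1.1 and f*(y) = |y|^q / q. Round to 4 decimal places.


The conjugate exponent q satisfies 1/p + 1/q = 1.
p = 11, so q = 11/(11 - 1) = 1.1
|y|^q = 5.2543^1.1 = 6.2025
f*(5.2543) = 6.2025 / 1.1 = 5.6386


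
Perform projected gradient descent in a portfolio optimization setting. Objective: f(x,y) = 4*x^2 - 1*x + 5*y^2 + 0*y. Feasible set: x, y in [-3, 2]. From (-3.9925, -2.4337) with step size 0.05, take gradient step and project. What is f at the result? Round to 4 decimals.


Step 1: Compute gradient at (-3.9925, -2.4337).
grad_x = 2*4*-3.9925 - 1 = -32.94
grad_y = 2*5*-2.4337 + 0 = -24.337
Step 2: Gradient step.
x_raw = -3.9925 - 0.05*-32.94 = -2.3455
y_raw = -2.4337 - 0.05*-24.337 = -1.2169
Step 3: Project onto [-3, 2].
x_proj = clip(-2.3455) = -2.3455
y_proj = clip(-1.2169) = -1.2169
Step 4: Evaluate f.
f(-2.3455, -1.2169) = 31.7546


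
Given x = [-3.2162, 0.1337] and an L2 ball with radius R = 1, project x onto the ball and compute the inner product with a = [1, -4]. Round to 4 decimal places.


Step 1: Compute ||x|| (intermediates to 6 decimals).
||x|| = sqrt((-3.2162)^2 + 0.1337^2) = 3.218978
Step 2: Project.
Since ||x|| > R, scale = R/||x|| = 1/3.218978 = 0.310658, proj(x) = scale * x
proj(x) = [-0.999138, 0.041535]
Step 3: Dot product.
a^T * proj(x) = 1*(-0.999138) - 4*0.041535 = -1.1653


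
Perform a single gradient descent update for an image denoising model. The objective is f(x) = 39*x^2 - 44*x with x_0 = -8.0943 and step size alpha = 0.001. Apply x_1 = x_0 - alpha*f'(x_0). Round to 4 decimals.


We compute the gradient at x_0 and apply the update.
f'(x) = 78*x - 44
f'(-8.0943) = 78*-8.0943 - 44 = -675.3554
x_1 = -8.0943 - 0.001*-675.3554 = -7.4189


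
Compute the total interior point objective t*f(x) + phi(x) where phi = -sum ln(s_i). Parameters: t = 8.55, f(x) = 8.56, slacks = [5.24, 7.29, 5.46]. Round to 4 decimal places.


Step 1: Compute log-barrier.
ln values: [1.6563, 1.9865, 1.6974]
phi = -(1.6563 + 1.9865 + 1.6974) = -5.3403
Step 2: Compute augmented objective.
t*f(x) = 8.55*8.56 = 73.188
Total = 73.188 - 5.3403 = 67.8477


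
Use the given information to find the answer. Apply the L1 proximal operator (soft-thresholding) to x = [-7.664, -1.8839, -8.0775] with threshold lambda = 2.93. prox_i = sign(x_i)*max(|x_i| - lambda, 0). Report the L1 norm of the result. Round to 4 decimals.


Soft-thresholding with lambda = 2.93:
prox(-7.664) = sign(-7.664)*max(|-7.664| - 2.93, 0) = -4.734
prox(-1.8839) = sign(-1.8839)*max(|-1.8839| - 2.93, 0) = 0.0
prox(-8.0775) = sign(-8.0775)*max(|-8.0775| - 2.93, 0) = -5.1475
prox(x) = [-4.734, 0.0, -5.1475]
||prox(x)||_1 = 4.734 + 0.0 + 5.1475 = 9.8815


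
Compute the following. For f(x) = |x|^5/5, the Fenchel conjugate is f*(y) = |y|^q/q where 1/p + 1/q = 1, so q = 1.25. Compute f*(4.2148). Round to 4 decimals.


The conjugate exponent q satisfies 1/p + 1/q = 1.
p = 5, so q = 5/(5 - 1) = 1.25
|y|^q = 4.2148^1.25 = 6.0391
f*(4.2148) = 6.0391 / 1.25 = 4.8313


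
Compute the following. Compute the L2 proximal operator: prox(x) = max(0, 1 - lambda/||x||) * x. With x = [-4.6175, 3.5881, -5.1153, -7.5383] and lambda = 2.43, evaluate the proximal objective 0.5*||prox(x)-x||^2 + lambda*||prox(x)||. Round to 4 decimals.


Step 1: Compute ||x||.
||x|| = 10.8253
Step 2: Compute scaling factor.
scale = max(0, 1 - 2.43/10.8253) = 0.7755
Step 3: prox(x) = [-3.581, 2.7827, -3.9671, -5.8462]
||prox(x)|| = 8.3953
Step 4: Proximal objective.
0.5*||prox-x||^2 = 2.9525
lambda*||prox|| = 20.4006
Total = 23.3531


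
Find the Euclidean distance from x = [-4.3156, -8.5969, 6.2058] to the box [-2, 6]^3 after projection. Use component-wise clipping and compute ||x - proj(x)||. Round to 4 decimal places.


Project each component onto [-2, 6].
clip(-4.3156) = -2.0, clip(-8.5969) = -2.0, clip(6.2058) = 6.0
Projection = [-2.0, -2.0, 6.0]
Squared diffs: [5.362, 43.5191, 0.0424]
Distance = sqrt(48.9235) = 6.9945


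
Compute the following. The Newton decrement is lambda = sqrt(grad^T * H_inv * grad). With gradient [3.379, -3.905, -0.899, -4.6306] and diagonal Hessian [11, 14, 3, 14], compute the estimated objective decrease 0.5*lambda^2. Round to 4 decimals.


Step 1: H is diagonal, so H^(-1) * g = [0.3072, -0.2789, -0.2997, -0.3308].
Step 2: g^T H^(-1) g = sum_i g_i^2 / H_ii
  = (3.379)^2/11 + (-3.905)^2/14 + (-0.899)^2/3 + (-4.6306)^2/14
  = 1.038 + 1.0892 + 0.2694 + 1.5316 = 3.9282
Step 3: Objective decrease = 0.5 * g^T H^(-1) g = 1.9641


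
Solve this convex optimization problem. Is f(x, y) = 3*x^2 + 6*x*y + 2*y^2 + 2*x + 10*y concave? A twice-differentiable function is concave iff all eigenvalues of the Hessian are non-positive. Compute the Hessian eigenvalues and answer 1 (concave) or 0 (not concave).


The Hessian of f(x,y) = 3*x^2 + 6*x*y + 2*y^2 + 2*x + 10*y is:
H = [[6, 6], [6, 4]]
Trace = 6 + 4 = 10
Determinant = 6*4 - (6)^2 = -12
Discriminant = (10)^2 - 4*-12 = 148.0
Eigenvalues: lambda_1 = -1.0828, lambda_2 = 11.0828
The function is not concave.

0


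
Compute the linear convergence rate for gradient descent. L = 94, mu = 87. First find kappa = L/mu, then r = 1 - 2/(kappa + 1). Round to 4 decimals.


Step 1: Compute the condition number.
kappa = L/mu = 94/87 = 1.0805
Step 2: Compute the convergence rate.
r = 1 - 2/(kappa + 1) = 1 - 2*mu/(L + mu) = (L - mu)/(L + mu) = 7/181 = 0.0387


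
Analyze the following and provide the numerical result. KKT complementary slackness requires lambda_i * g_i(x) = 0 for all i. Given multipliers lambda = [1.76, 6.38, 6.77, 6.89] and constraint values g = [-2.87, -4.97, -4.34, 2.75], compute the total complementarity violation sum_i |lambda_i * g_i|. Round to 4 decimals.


KKT complementary slackness check:
lambda_1 * g_1 = 1.76 * -2.87 = -5.0512
lambda_2 * g_2 = 6.38 * -4.97 = -31.7086
lambda_3 * g_3 = 6.77 * -4.34 = -29.3818
lambda_4 * g_4 = 6.89 * 2.75 = 18.9475
Total violation = 5.0512 + 31.7086 + 29.3818 + 18.9475 = 85.0891


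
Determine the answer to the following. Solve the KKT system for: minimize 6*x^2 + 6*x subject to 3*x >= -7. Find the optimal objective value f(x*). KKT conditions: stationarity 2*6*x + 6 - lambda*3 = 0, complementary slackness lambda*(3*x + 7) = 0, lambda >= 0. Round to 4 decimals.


Step 1: Try lambda = 0 (constraint inactive).
Stationarity: 2*6*x + 6 = 0
x* = -6/(2*6) = -0.5
Check constraint: 3*-0.5 = -1.5 >= -7 -- satisfied.
Step 2: Compute optimal value.
f(x*) = 6*(-0.5)^2 + 6*(-0.5) = -1.5


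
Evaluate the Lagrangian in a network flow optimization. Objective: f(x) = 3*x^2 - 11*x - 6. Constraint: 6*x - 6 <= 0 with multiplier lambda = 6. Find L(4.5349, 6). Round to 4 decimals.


Step 1: Evaluate f(x).
f(4.5349) = 3*4.5349^2 - 11*4.5349 - 6 = 5.8121
Step 2: Evaluate g(x).
g(4.5349) = 6*4.5349 - 6 = 21.2094
Step 3: Compute Lagrangian.
L = 5.8121 + 6*21.2094 = 133.0685


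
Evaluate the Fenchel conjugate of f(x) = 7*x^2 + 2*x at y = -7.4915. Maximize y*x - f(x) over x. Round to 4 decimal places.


f*(y) = sup_x {y*x - a*x^2 - b*x} = sup_x {(y-b)*x - a*x^2}
FOC: (y - b) - 2a*x = 0 => x* = (y - b)/(2a)
x* = (-7.4915 - 2)/(2*7) = -0.678
f*(-7.4915) = (y-b)^2/(4a) = (-7.4915 - 2)^2/(4*7)
= 90.0886/28 = 3.2174


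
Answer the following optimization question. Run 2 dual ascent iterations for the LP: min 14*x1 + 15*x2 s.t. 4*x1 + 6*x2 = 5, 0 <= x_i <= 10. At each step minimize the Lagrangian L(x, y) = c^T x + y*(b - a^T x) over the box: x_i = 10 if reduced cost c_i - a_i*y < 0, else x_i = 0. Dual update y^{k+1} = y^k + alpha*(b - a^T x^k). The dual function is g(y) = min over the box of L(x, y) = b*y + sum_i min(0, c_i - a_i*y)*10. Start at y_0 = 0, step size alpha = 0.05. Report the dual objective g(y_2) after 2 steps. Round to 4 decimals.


Dual ascent for LP: min 14*x1 + 15*x2, 4*x1 + 6*x2 = 5, 0 <= x_i <= 10
Step 1: y^k = 0.0, reduced costs: (14.0, 15.0)
  x^k = (0.0, 0.0), subgradient = b - a^T x = 5.0
  y^{k+1} = 0.0 + 0.05*5.0 = 0.25
Step 2: y^k = 0.25, reduced costs: (13.0, 13.5)
  x^k = (0.0, 0.0), subgradient = b - a^T x = 5.0
  y^{k+1} = 0.25 + 0.05*5.0 = 0.5
Dual objective at y_2 = 0.5: reduced costs (12.0, 12.0), box minimizer x = (0.0, 0.0)
g(y_2) = b*y + (c1 - a1*y)*x1 + (c2 - a2*y)*x2 = 5*0.5 + 12.0*0.0 + 12.0*0.0 = 2.5 + 0.0 + 0.0 = 2.5


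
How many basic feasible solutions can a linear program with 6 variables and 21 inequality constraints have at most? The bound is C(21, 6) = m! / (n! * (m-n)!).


Each vertex corresponds to some choice of n active constraints out of m, so the number of vertices is at most C(m, n) = m! / (n!(m-n)!).
m = 21, n = 6
Numerator: 21 * 20 * 19 * 18 * 17 * 16
Denominator: 6! = 720
C(21, 6) = 54264


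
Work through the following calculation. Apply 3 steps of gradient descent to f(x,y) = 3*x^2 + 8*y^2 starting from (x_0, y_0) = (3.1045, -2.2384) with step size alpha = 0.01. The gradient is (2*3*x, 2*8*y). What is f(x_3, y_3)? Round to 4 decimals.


Gradient descent on f(x,y) = 3*x^2 + 8*y^2.
Starting point: (3.1045, -2.2384), alpha = 0.01
Step 1: grad_x = 2*3*3.1045 = 18.627, grad_y = 2*8*-2.2384 = -35.8144
  x_1 = 3.1045 - 0.01*18.627 = 2.9182
  y_1 = -2.2384 - 0.01*-35.8144 = -1.8803
Step 2: grad_x = 2*3*2.9182 = 17.5094, grad_y = 2*8*-1.8803 = -30.0841
  x_2 = 2.9182 - 0.01*17.5094 = 2.7431
  y_2 = -1.8803 - 0.01*-30.0841 = -1.5794
Step 3: grad_x = 2*3*2.7431 = 16.4588, grad_y = 2*8*-1.5794 = -25.2706
  x_3 = 2.7431 - 0.01*16.4588 = 2.5785
  y_3 = -1.5794 - 0.01*-25.2706 = -1.3267
f(2.5785, -1.3267) = 3*2.5785^2 + 8*(-1.3267)^2 = 34.028


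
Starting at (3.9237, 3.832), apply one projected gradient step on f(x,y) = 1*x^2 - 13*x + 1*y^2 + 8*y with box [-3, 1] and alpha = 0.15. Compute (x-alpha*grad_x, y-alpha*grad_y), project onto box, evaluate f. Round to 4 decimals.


Step 1: Compute gradient at (3.9237, 3.832).
grad_x = 2*1*3.9237 - 13 = -5.1526
grad_y = 2*1*3.832 + 8 = 15.664
Step 2: Gradient step.
x_raw = 3.9237 - 0.15*-5.1526 = 4.6966
y_raw = 3.832 - 0.15*15.664 = 1.4824
Step 3: Project onto [-3, 1].
x_proj = clip(4.6966) = 1.0
y_proj = clip(1.4824) = 1.0
Step 4: Evaluate f.
f(1.0, 1.0) = -3.0


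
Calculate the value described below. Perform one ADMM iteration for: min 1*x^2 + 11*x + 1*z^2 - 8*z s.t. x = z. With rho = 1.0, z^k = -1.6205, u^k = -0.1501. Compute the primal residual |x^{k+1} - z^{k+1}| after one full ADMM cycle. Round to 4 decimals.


ADMM iteration with rho = 1.0, z^k = -1.6205, u^k = -0.1501
Step 1: x-update.
Minimize 1*x^2 + 11*x + (1.0/2)*(x + 1.6205 - 0.1501)^2
FOC: (2*1 + 1.0)*x = -11 + 1.0*(-1.6205 + 0.1501)
x^{k+1} = -4.1568
Step 2: z-update.
Minimize 1*z^2 - 8*z + (1.0/2)*(-4.1568 - z - 0.1501)^2
FOC: (2*1 + 1.0)*z = 8 + 1.0*(-4.1568 - 0.1501)
z^{k+1} = 1.231
Step 3: u-update.
u^{k+1} = -0.1501 - 4.1568 - 1.231 = -5.5379
Step 4: Primal residual = |-4.1568 - 1.231| = 5.3878


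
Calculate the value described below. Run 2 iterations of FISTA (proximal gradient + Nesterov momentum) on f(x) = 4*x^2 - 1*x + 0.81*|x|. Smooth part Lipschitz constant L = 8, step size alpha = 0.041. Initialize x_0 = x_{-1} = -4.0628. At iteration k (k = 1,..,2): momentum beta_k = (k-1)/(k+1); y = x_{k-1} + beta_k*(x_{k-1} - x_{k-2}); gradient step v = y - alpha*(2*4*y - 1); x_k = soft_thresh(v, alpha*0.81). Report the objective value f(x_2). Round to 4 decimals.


FISTA on f(x) = 4*x^2 - 1*x + 0.81*|x|
L = 8, alpha = 0.041
Iteration 1: beta = 0.0, y = -4.0628 + 0.0*(-4.0628 + 4.0628) = -4.0628
  grad(y) = -33.5024, v = y - alpha*grad = -2.6892
  prox(v) = soft_thresh(-2.6892, 0.0332) = -2.656
Iteration 2: beta = 0.3333, y = -2.656 + 0.3333*(-2.656 + 4.0628) = -2.1871
  grad(y) = -18.4964, v = y - alpha*grad = -1.4287
  prox(v) = soft_thresh(-1.4287, 0.0332) = -1.3955
f(x_2) = 4*(-1.3955)^2 - 1*(-1.3955) + 0.81*|-1.3955| = 10.3154


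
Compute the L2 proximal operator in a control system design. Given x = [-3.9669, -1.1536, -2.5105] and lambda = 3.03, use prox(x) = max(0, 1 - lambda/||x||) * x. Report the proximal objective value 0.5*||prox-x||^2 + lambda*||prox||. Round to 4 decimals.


Step 1: Compute ||x||.
||x|| = 4.8342
Step 2: Compute scaling factor.
scale = max(0, 1 - 3.03/4.8342) = 0.3732
Step 3: prox(x) = [-1.4805, -0.4305, -0.937]
||prox(x)|| = 1.8042
Step 4: Proximal objective.
0.5*||prox-x||^2 = 4.5905
lambda*||prox|| = 5.4667
Total = 10.0572


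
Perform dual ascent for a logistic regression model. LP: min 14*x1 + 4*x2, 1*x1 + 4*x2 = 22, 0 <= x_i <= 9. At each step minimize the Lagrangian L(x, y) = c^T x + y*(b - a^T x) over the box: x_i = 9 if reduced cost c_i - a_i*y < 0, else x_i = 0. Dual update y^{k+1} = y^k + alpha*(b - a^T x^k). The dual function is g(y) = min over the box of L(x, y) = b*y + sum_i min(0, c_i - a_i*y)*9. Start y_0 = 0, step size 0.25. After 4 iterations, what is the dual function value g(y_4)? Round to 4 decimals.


Dual ascent for LP: min 14*x1 + 4*x2, 1*x1 + 4*x2 = 22, 0 <= x_i <= 9
Step 1: y^k = 0.0, reduced costs: (14.0, 4.0)
  x^k = (0.0, 0.0), subgradient = b - a^T x = 22.0
  y^{k+1} = 0.0 + 0.25*22.0 = 5.5
Step 2: y^k = 5.5, reduced costs: (8.5, -18.0)
  x^k = (0.0, 9.0), subgradient = b - a^T x = -14.0
  y^{k+1} = 5.5 + 0.25*-14.0 = 2.0
Step 3: y^k = 2.0, reduced costs: (12.0, -4.0)
  x^k = (0.0, 9.0), subgradient = b - a^T x = -14.0
  y^{k+1} = 2.0 + 0.25*-14.0 = -1.5
Step 4: y^k = -1.5, reduced costs: (15.5, 10.0)
  x^k = (0.0, 0.0), subgradient = b - a^T x = 22.0
  y^{k+1} = -1.5 + 0.25*22.0 = 4.0
Dual objective at y_4 = 4.0: reduced costs (10.0, -12.0), box minimizer x = (0.0, 9.0)
g(y_4) = b*y + (c1 - a1*y)*x1 + (c2 - a2*y)*x2 = 22*4.0 + 10.0*0.0 + (-12.0)*9.0 = 88.0 + 0.0 - 108.0 = -20.0


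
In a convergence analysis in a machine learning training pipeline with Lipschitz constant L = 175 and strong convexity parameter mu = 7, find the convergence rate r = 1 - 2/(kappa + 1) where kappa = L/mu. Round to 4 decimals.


Step 1: Compute the condition number.
kappa = L/mu = 175/7 = 25.0
Step 2: Compute the convergence rate.
r = 1 - 2/(kappa + 1) = 1 - 2*mu/(L + mu) = (L - mu)/(L + mu) = 168/182 = 0.9231


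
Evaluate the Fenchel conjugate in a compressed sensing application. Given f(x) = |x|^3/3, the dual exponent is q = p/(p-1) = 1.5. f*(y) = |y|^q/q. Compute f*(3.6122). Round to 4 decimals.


The conjugate exponent q satisfies 1/p + 1/q = 1.
p = 3, so q = 3/(3 - 1) = 1.5
|y|^q = 3.6122^1.5 = 6.8653
f*(3.6122) = 6.8653 / 1.5 = 4.5768


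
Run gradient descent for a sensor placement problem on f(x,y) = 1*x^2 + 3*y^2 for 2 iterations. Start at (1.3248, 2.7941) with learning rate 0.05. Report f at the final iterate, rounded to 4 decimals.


Gradient descent on f(x,y) = 1*x^2 + 3*y^2.
Starting point: (1.3248, 2.7941), alpha = 0.05
Step 1: grad_x = 2*1*1.3248 = 2.6496, grad_y = 2*3*2.7941 = 16.7646
  x_1 = 1.3248 - 0.05*2.6496 = 1.1923
  y_1 = 2.7941 - 0.05*16.7646 = 1.9559
Step 2: grad_x = 2*1*1.1923 = 2.3846, grad_y = 2*3*1.9559 = 11.7352
  x_2 = 1.1923 - 0.05*2.3846 = 1.0731
  y_2 = 1.9559 - 0.05*11.7352 = 1.3691
f(1.0731, 1.3691) = 1*1.0731^2 + 3*1.3691^2 = 6.7749


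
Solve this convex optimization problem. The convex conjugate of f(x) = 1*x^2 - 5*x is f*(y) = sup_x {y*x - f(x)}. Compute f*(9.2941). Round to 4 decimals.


f*(y) = sup_x {y*x - a*x^2 - b*x} = sup_x {(y-b)*x - a*x^2}
FOC: (y - b) - 2a*x = 0 => x* = (y - b)/(2a)
x* = (9.2941 + 5)/(2*1) = 7.1471
f*(9.2941) = (y-b)^2/(4a) = (9.2941 + 5)^2/(4*1)
= 204.3213/4 = 51.0803


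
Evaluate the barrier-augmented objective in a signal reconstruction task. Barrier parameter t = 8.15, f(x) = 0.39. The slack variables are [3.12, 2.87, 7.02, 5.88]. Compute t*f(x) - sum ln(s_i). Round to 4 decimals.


Step 1: Compute log-barrier.
ln values: [1.1378, 1.0543, 1.9488, 1.7716]
phi = -(1.1378 + 1.0543 + 1.9488 + 1.7716) = -5.9125
Step 2: Compute augmented objective.
t*f(x) = 8.15*0.39 = 3.1785
Total = 3.1785 - 5.9125 = -2.734


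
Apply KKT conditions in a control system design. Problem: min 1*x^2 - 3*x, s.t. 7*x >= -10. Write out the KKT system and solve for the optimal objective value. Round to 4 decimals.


Step 1: Try lambda = 0 (constraint inactive).
Stationarity: 2*1*x - 3 = 0
x* = 3/(2*1) = 1.5
Check constraint: 7*1.5 = 10.5 >= -10 -- satisfied.
Step 2: Compute optimal value.
f(x*) = 1*1.5^2 - 3*1.5 = -2.25


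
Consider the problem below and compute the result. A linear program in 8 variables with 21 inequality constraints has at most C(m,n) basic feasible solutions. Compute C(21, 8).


Each vertex corresponds to some choice of n active constraints out of m, so the number of vertices is at most C(m, n) = m! / (n!(m-n)!).
m = 21, n = 8
Numerator: 21 * 20 * 19 * 18 * 17 * 16 * 15 * 14
Denominator: 8! = 40320
C(21, 8) = 203490


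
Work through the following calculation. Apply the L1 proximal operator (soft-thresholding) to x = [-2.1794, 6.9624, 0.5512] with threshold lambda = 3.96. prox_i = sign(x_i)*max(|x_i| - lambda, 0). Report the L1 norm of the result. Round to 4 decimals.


Soft-thresholding with lambda = 3.96:
prox(-2.1794) = sign(-2.1794)*max(|-2.1794| - 3.96, 0) = 0.0
prox(6.9624) = sign(6.9624)*max(|6.9624| - 3.96, 0) = 3.0024
prox(0.5512) = sign(0.5512)*max(|0.5512| - 3.96, 0) = 0.0
prox(x) = [0.0, 3.0024, 0.0]
||prox(x)||_1 = 0.0 + 3.0024 + 0.0 = 3.0024


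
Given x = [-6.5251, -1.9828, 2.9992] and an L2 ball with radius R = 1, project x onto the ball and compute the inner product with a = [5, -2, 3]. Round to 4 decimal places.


Step 1: Compute ||x|| (intermediates to 6 decimals).
||x|| = sqrt((-6.5251)^2 + (-1.9828)^2 + 2.9992^2) = 7.450076
Step 2: Project.
Since ||x|| > R, scale = R/||x|| = 1/7.450076 = 0.134227, proj(x) = scale * x
proj(x) = [-0.875845, -0.266145, 0.402574]
Step 3: Dot product.
a^T * proj(x) = 5*(-0.875845) - 2*(-0.266145) + 3*0.402574 = -2.6392


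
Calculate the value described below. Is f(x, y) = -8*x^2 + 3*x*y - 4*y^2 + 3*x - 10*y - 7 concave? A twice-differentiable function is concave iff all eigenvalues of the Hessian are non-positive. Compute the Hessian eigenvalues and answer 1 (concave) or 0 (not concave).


The Hessian of f(x,y) = -8*x^2 + 3*x*y - 4*y^2 + 3*x - 10*y - 7 is:
H = [[-16, 3], [3, -8]]
Trace = -16 - 8 = -24
Determinant = -16*-8 - (3)^2 = 119
Discriminant = (-24)^2 - 4*119 = 100.0
Eigenvalues: lambda_1 = -17.0, lambda_2 = -7.0
The function is concave.

1


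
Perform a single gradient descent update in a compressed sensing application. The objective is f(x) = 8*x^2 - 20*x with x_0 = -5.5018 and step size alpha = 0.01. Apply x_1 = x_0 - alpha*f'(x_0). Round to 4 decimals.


We compute the gradient at x_0 and apply the update.
f'(x) = 16*x - 20
f'(-5.5018) = 16*-5.5018 - 20 = -108.0288
x_1 = -5.5018 - 0.01*-108.0288 = -4.4215


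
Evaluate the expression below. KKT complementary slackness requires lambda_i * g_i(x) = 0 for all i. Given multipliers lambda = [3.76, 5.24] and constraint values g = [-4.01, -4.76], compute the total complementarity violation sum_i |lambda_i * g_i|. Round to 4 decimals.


KKT complementary slackness check:
lambda_1 * g_1 = 3.76 * -4.01 = -15.0776
lambda_2 * g_2 = 5.24 * -4.76 = -24.9424
Total violation = 15.0776 + 24.9424 = 40.02


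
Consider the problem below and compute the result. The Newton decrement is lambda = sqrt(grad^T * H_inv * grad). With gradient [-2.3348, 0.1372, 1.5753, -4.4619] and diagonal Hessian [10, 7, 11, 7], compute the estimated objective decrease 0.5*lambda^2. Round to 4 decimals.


Step 1: H is diagonal, so H^(-1) * g = [-0.2335, 0.0196, 0.1432, -0.6374].
Step 2: g^T H^(-1) g = sum_i g_i^2 / H_ii
  = (-2.3348)^2/10 + (0.1372)^2/7 + (1.5753)^2/11 + (-4.4619)^2/7
  = 0.5451 + 0.0027 + 0.2256 + 2.8441 = 3.6175
Step 3: Objective decrease = 0.5 * g^T H^(-1) g = 1.8087


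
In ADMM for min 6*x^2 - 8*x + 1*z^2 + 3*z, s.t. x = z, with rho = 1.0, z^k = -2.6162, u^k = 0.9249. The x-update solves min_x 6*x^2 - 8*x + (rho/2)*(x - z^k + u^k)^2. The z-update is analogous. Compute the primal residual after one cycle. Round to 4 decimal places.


ADMM iteration with rho = 1.0, z^k = -2.6162, u^k = 0.9249
Step 1: x-update.
Minimize 6*x^2 - 8*x + (1.0/2)*(x + 2.6162 + 0.9249)^2
FOC: (2*6 + 1.0)*x = 8 + 1.0*(-2.6162 - 0.9249)
x^{k+1} = 0.343
Step 2: z-update.
Minimize 1*z^2 + 3*z + (1.0/2)*(0.343 - z + 0.9249)^2
FOC: (2*1 + 1.0)*z = -3 + 1.0*(0.343 + 0.9249)
z^{k+1} = -0.5774
Step 3: u-update.
u^{k+1} = 0.9249 + 0.343 + 0.5774 = 1.8453
Step 4: Primal residual = |0.343 + 0.5774| = 0.9204


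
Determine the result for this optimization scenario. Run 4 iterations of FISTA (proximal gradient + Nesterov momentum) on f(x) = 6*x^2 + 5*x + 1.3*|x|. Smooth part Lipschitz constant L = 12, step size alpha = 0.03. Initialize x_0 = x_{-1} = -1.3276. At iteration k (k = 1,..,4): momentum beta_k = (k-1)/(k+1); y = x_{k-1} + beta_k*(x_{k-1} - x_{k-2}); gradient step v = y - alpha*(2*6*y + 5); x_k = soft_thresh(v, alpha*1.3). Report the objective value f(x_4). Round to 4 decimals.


FISTA on f(x) = 6*x^2 + 5*x + 1.3*|x|
L = 12, alpha = 0.03
Iteration 1: beta = 0.0, y = -1.3276 + 0.0*(-1.3276 + 1.3276) = -1.3276
  grad(y) = -10.9312, v = y - alpha*grad = -0.9997
  prox(v) = soft_thresh(-0.9997, 0.039) = -0.9607
Iteration 2: beta = 0.3333, y = -0.9607 + 0.3333*(-0.9607 + 1.3276) = -0.8384
  grad(y) = -5.0602, v = y - alpha*grad = -0.6865
  prox(v) = soft_thresh(-0.6865, 0.039) = -0.6475
Iteration 3: beta = 0.5, y = -0.6475 + 0.5*(-0.6475 + 0.9607) = -0.491
  grad(y) = -0.8918, v = y - alpha*grad = -0.4642
  prox(v) = soft_thresh(-0.4642, 0.039) = -0.4252
Iteration 4: beta = 0.6, y = -0.4252 + 0.6*(-0.4252 + 0.6475) = -0.2918
  grad(y) = 1.4979, v = y - alpha*grad = -0.3368
  prox(v) = soft_thresh(-0.3368, 0.039) = -0.2978
f(x_4) = 6*(-0.2978)^2 + 5*(-0.2978) + 1.3*|-0.2978| = -0.5697


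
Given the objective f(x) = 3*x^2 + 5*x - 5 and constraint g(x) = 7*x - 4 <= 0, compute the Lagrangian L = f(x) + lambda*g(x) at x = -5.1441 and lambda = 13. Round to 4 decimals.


Step 1: Evaluate f(x).
f(-5.1441) = 3*(-5.1441)^2 + 5*(-5.1441) - 5 = 48.6648
Step 2: Evaluate g(x).
g(-5.1441) = 7*-5.1441 - 4 = -40.0087
Step 3: Compute Lagrangian.
L = 48.6648 + 13*-40.0087 = -471.4483


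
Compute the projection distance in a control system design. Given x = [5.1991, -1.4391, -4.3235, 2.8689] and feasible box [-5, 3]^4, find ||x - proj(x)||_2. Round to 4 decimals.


Project each component onto [-5, 3].
clip(5.1991) = 3.0, clip(-1.4391) = -1.4391, clip(-4.3235) = -4.3235, clip(2.8689) = 2.8689
Projection = [3.0, -1.4391, -4.3235, 2.8689]
Squared diffs: [4.836, 0.0, 0.0, 0.0]
Distance = sqrt(4.836) = 2.1991


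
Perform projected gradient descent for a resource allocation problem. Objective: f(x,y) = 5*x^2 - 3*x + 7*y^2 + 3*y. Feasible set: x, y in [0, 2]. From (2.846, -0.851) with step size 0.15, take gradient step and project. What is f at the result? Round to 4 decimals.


Step 1: Compute gradient at (2.846, -0.851).
grad_x = 2*5*2.846 - 3 = 25.46
grad_y = 2*7*-0.851 + 3 = -8.914
Step 2: Gradient step.
x_raw = 2.846 - 0.15*25.46 = -0.973
y_raw = -0.851 - 0.15*-8.914 = 0.4861
Step 3: Project onto [0, 2].
x_proj = clip(-0.973) = 0.0
y_proj = clip(0.4861) = 0.4861
Step 4: Evaluate f.
f(0.0, 0.4861) = 3.1124


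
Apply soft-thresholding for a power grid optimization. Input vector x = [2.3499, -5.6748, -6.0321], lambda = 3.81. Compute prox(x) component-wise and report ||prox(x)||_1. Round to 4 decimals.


Soft-thresholding with lambda = 3.81:
prox(2.3499) = sign(2.3499)*max(|2.3499| - 3.81, 0) = 0.0
prox(-5.6748) = sign(-5.6748)*max(|-5.6748| - 3.81, 0) = -1.8648
prox(-6.0321) = sign(-6.0321)*max(|-6.0321| - 3.81, 0) = -2.2221
prox(x) = [0.0, -1.8648, -2.2221]
||prox(x)||_1 = 0.0 + 1.8648 + 2.2221 = 4.0869


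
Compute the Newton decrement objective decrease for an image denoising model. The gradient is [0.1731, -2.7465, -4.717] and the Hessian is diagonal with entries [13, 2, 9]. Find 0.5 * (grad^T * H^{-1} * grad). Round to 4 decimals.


Step 1: H is diagonal, so H^(-1) * g = [0.0133, -1.3733, -0.5241].
Step 2: g^T H^(-1) g = sum_i g_i^2 / H_ii
  = (0.1731)^2/13 + (-2.7465)^2/2 + (-4.717)^2/9
  = 0.0023 + 3.7716 + 2.4722 = 6.2462
Step 3: Objective decrease = 0.5 * g^T H^(-1) g = 3.1231


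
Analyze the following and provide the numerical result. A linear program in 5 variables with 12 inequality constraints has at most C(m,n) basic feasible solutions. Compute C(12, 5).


Each vertex corresponds to some choice of n active constraints out of m, so the number of vertices is at most C(m, n) = m! / (n!(m-n)!).
m = 12, n = 5
Numerator: 12 * 11 * 10 * 9 * 8
Denominator: 5! = 120
C(12, 5) = 792


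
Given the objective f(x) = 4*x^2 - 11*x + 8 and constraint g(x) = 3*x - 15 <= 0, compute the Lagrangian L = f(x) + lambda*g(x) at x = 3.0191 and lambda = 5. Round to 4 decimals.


Step 1: Evaluate f(x).
f(3.0191) = 4*3.0191^2 - 11*3.0191 + 8 = 11.2498
Step 2: Evaluate g(x).
g(3.0191) = 3*3.0191 - 15 = -5.9427
Step 3: Compute Lagrangian.
L = 11.2498 + 5*-5.9427 = -18.4637


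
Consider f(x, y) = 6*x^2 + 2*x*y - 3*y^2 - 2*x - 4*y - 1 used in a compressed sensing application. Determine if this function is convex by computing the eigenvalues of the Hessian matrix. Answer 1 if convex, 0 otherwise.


The Hessian of f(x,y) = 6*x^2 + 2*x*y - 3*y^2 - 2*x - 4*y - 1 is:
H = [[12, 2], [2, -6]]
Trace = 12 - 6 = 6
Determinant = 12*-6 - (2)^2 = -76
Discriminant = (6)^2 - 4*-76 = 340.0
Eigenvalues: lambda_1 = -6.2195, lambda_2 = 12.2195
The function is not convex.

0


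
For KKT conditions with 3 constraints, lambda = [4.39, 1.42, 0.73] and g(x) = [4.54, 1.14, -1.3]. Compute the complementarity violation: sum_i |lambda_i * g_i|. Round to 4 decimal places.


KKT complementary slackness check:
lambda_1 * g_1 = 4.39 * 4.54 = 19.9306
lambda_2 * g_2 = 1.42 * 1.14 = 1.6188
lambda_3 * g_3 = 0.73 * -1.3 = -0.949
Total violation = 19.9306 + 1.6188 + 0.949 = 22.4984


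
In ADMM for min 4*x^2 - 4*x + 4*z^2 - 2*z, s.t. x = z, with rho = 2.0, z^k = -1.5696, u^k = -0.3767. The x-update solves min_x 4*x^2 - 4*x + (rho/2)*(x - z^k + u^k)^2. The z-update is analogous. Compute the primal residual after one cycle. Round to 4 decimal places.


ADMM iteration with rho = 2.0, z^k = -1.5696, u^k = -0.3767
Step 1: x-update.
Minimize 4*x^2 - 4*x + (2.0/2)*(x + 1.5696 - 0.3767)^2
FOC: (2*4 + 2.0)*x = 4 + 2.0*(-1.5696 + 0.3767)
x^{k+1} = 0.1614
Step 2: z-update.
Minimize 4*z^2 - 2*z + (2.0/2)*(0.1614 - z - 0.3767)^2
FOC: (2*4 + 2.0)*z = 2 + 2.0*(0.1614 - 0.3767)
z^{k+1} = 0.1569
Step 3: u-update.
u^{k+1} = -0.3767 + 0.1614 - 0.1569 = -0.3722
Step 4: Primal residual = |0.1614 - 0.1569| = 0.0045


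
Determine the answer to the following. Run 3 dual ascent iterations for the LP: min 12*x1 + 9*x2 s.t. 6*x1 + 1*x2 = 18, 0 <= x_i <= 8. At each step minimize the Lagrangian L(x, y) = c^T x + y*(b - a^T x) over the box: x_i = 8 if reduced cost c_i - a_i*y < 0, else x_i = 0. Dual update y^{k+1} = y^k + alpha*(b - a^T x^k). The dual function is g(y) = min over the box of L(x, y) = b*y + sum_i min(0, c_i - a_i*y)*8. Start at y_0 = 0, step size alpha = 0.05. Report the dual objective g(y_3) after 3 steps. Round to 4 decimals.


Dual ascent for LP: min 12*x1 + 9*x2, 6*x1 + 1*x2 = 18, 0 <= x_i <= 8
Step 1: y^k = 0.0, reduced costs: (12.0, 9.0)
  x^k = (0.0, 0.0), subgradient = b - a^T x = 18.0
  y^{k+1} = 0.0 + 0.05*18.0 = 0.9
Step 2: y^k = 0.9, reduced costs: (6.6, 8.1)
  x^k = (0.0, 0.0), subgradient = b - a^T x = 18.0
  y^{k+1} = 0.9 + 0.05*18.0 = 1.8
Step 3: y^k = 1.8, reduced costs: (1.2, 7.2)
  x^k = (0.0, 0.0), subgradient = b - a^T x = 18.0
  y^{k+1} = 1.8 + 0.05*18.0 = 2.7
Dual objective at y_3 = 2.7: reduced costs (-4.2, 6.3), box minimizer x = (8.0, 0.0)
g(y_3) = b*y + (c1 - a1*y)*x1 + (c2 - a2*y)*x2 = 18*2.7 + (-4.2)*8.0 + 6.3*0.0 = 48.6 - 33.6 + 0.0 = 15.0


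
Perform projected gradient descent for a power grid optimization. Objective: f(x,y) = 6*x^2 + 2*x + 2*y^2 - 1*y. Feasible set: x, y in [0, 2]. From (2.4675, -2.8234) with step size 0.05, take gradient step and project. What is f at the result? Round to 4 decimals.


Step 1: Compute gradient at (2.4675, -2.8234).
grad_x = 2*6*2.4675 + 2 = 31.61
grad_y = 2*2*-2.8234 - 1 = -12.2936
Step 2: Gradient step.
x_raw = 2.4675 - 0.05*31.61 = 0.887
y_raw = -2.8234 - 0.05*-12.2936 = -2.2087
Step 3: Project onto [0, 2].
x_proj = clip(0.887) = 0.887
y_proj = clip(-2.2087) = 0.0
Step 4: Evaluate f.
f(0.887, 0.0) = 6.4946


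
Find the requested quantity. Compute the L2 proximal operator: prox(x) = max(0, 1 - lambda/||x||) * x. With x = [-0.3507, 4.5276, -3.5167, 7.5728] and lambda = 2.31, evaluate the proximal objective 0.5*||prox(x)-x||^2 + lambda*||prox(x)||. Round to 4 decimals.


Step 1: Compute ||x||.
||x|| = 9.5046
Step 2: Compute scaling factor.
scale = max(0, 1 - 2.31/9.5046) = 0.757
Step 3: prox(x) = [-0.2655, 3.4272, -2.662, 5.7323]
||prox(x)|| = 7.1946
Step 4: Proximal objective.
0.5*||prox-x||^2 = 2.6681
lambda*||prox|| = 16.6195
Total = 19.2875


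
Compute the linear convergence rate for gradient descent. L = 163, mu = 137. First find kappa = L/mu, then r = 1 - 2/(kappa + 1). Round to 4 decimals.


Step 1: Compute the condition number.
kappa = L/mu = 163/137 = 1.1898
Step 2: Compute the convergence rate.
r = 1 - 2/(kappa + 1) = 1 - 2*mu/(L + mu) = (L - mu)/(L + mu) = 26/300 = 0.0867


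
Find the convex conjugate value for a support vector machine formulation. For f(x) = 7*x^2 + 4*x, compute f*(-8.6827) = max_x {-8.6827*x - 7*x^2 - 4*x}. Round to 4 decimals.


f*(y) = sup_x {y*x - a*x^2 - b*x} = sup_x {(y-b)*x - a*x^2}
FOC: (y - b) - 2a*x = 0 => x* = (y - b)/(2a)
x* = (-8.6827 - 4)/(2*7) = -0.9059
f*(-8.6827) = (y-b)^2/(4a) = (-8.6827 - 4)^2/(4*7)
= 160.8509/28 = 5.7447


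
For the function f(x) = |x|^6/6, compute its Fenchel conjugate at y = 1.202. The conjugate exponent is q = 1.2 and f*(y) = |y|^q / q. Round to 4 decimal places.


The conjugate exponent q satisfies 1/p + 1/q = 1.
p = 6, so q = 6/(6 - 1) = 1.2
|y|^q = 1.202^1.2 = 1.2471
f*(1.202) = 1.2471 / 1.2 = 1.0392


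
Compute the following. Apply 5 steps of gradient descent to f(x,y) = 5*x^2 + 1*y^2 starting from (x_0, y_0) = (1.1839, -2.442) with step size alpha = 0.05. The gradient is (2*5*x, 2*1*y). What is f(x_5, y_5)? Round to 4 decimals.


Gradient descent on f(x,y) = 5*x^2 + 1*y^2.
Starting point: (1.1839, -2.442), alpha = 0.05
Step 1: grad_x = 2*5*1.1839 = 11.839, grad_y = 2*1*-2.442 = -4.884
  x_1 = 1.1839 - 0.05*11.839 = 0.592
  y_1 = -2.442 - 0.05*-4.884 = -2.1978
Step 2: grad_x = 2*5*0.592 = 5.9195, grad_y = 2*1*-2.1978 = -4.3956
  x_2 = 0.592 - 0.05*5.9195 = 0.296
  y_2 = -2.1978 - 0.05*-4.3956 = -1.978
Step 3: grad_x = 2*5*0.296 = 2.9598, grad_y = 2*1*-1.978 = -3.956
  x_3 = 0.296 - 0.05*2.9598 = 0.148
  y_3 = -1.978 - 0.05*-3.956 = -1.7802
Step 4: grad_x = 2*5*0.148 = 1.4799, grad_y = 2*1*-1.7802 = -3.5604
  x_4 = 0.148 - 0.05*1.4799 = 0.074
  y_4 = -1.7802 - 0.05*-3.5604 = -1.6022
Step 5: grad_x = 2*5*0.074 = 0.7399, grad_y = 2*1*-1.6022 = -3.2044
  x_5 = 0.074 - 0.05*0.7399 = 0.037
  y_5 = -1.6022 - 0.05*-3.2044 = -1.442
f(0.037, -1.442) = 5*0.037^2 + 1*(-1.442)^2 = 2.0861


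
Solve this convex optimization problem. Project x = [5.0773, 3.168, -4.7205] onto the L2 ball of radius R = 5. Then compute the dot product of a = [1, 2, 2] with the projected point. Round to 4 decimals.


Step 1: Compute ||x|| (intermediates to 6 decimals).
||x|| = sqrt(5.0773^2 + 3.168^2 + (-4.7205)^2) = 7.622225
Step 2: Project.
Since ||x|| > R, scale = R/||x|| = 5/7.622225 = 0.655976, proj(x) = scale * x
proj(x) = [3.330587, 2.078132, -3.096535]
Step 3: Dot product.
a^T * proj(x) = 1*3.330587 + 2*2.078132 + 2*(-3.096535) = 1.2938


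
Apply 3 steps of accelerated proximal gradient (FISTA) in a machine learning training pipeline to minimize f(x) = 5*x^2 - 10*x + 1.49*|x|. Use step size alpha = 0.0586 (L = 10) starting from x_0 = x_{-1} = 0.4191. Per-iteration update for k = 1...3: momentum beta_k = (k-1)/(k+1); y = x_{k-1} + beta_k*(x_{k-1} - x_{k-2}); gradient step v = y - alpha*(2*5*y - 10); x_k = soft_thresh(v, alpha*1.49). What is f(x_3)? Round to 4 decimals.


FISTA on f(x) = 5*x^2 - 10*x + 1.49*|x|
L = 10, alpha = 0.0586
Iteration 1: beta = 0.0, y = 0.4191 + 0.0*(0.4191 - 0.4191) = 0.4191
  grad(y) = -5.809, v = y - alpha*grad = 0.7595
  prox(v) = soft_thresh(0.7595, 0.0873) = 0.6722
Iteration 2: beta = 0.3333, y = 0.6722 + 0.3333*(0.6722 - 0.4191) = 0.7566
  grad(y) = -2.4344, v = y - alpha*grad = 0.8992
  prox(v) = soft_thresh(0.8992, 0.0873) = 0.8119
Iteration 3: beta = 0.5, y = 0.8119 + 0.5*(0.8119 - 0.6722) = 0.8818
  grad(y) = -1.1825, v = y - alpha*grad = 0.951
  prox(v) = soft_thresh(0.951, 0.0873) = 0.8637
f(x_3) = 5*0.8637^2 - 10*0.8637 + 1.49*|0.8637| = -3.6202


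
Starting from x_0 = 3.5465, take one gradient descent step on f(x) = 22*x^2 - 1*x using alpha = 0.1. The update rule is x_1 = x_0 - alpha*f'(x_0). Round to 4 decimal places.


We compute the gradient at x_0 and apply the update.
f'(x) = 44*x - 1
f'(3.5465) = 44*3.5465 - 1 = 155.046
x_1 = 3.5465 - 0.1*155.046 = -11.9581


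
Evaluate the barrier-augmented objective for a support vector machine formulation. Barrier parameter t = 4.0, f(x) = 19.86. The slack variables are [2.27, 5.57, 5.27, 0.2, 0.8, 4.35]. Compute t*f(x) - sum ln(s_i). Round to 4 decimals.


Step 1: Compute log-barrier.
ln values: [0.8198, 1.7174, 1.662, -1.6094, -0.2231, 1.4702]
phi = -(0.8198 + 1.7174 + 1.662 - 1.6094 - 0.2231 + 1.4702) = -3.8368
Step 2: Compute augmented objective.
t*f(x) = 4.0*19.86 = 79.44
Total = 79.44 - 3.8368 = 75.6032


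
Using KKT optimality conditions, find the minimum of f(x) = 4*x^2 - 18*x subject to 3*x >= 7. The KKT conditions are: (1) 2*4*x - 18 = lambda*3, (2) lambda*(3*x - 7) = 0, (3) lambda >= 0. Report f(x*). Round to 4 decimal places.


Step 1: Try lambda = 0 (constraint inactive).
x_unc = 18/(2*4) = 2.25
Check: 3*2.25 = 6.75 < 7 -- violated!
Step 2: Constraint must be active: 3*x = 7
x* = 7/3 = 2.3333 (rounded; the exact value 7/3 is used below)
lambda = (2*4*(7/3) - 18)/3 = 0.2222
Step 3: Compute optimal value.
f(x*) = 4*(7/3)^2 - 18*(7/3) = -20.2222


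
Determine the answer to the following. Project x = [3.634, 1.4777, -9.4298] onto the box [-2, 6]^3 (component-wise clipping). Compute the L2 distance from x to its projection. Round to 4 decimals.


Project each component onto [-2, 6].
clip(3.634) = 3.634, clip(1.4777) = 1.4777, clip(-9.4298) = -2.0
Projection = [3.634, 1.4777, -2.0]
Squared diffs: [0.0, 0.0, 55.2019]
Distance = sqrt(55.2019) = 7.4298


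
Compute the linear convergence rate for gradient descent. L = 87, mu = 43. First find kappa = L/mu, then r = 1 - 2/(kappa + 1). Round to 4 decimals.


Step 1: Compute the condition number.
kappa = L/mu = 87/43 = 2.0233
Step 2: Compute the convergence rate.
r = 1 - 2/(kappa + 1) = 1 - 2*mu/(L + mu) = (L - mu)/(L + mu) = 44/130 = 0.3385


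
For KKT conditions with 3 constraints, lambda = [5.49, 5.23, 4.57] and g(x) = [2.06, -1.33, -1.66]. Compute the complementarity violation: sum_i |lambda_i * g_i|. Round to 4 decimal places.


KKT complementary slackness check:
lambda_1 * g_1 = 5.49 * 2.06 = 11.3094
lambda_2 * g_2 = 5.23 * -1.33 = -6.9559
lambda_3 * g_3 = 4.57 * -1.66 = -7.5862
Total violation = 11.3094 + 6.9559 + 7.5862 = 25.8515


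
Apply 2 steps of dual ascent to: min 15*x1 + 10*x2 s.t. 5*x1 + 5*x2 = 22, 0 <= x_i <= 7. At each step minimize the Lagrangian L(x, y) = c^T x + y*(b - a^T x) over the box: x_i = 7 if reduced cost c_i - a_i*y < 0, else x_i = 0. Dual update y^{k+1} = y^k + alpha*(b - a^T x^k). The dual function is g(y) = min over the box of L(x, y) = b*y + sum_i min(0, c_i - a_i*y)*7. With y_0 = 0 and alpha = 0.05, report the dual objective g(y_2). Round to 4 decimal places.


Dual ascent for LP: min 15*x1 + 10*x2, 5*x1 + 5*x2 = 22, 0 <= x_i <= 7
Step 1: y^k = 0.0, reduced costs: (15.0, 10.0)
  x^k = (0.0, 0.0), subgradient = b - a^T x = 22.0
  y^{k+1} = 0.0 + 0.05*22.0 = 1.1
Step 2: y^k = 1.1, reduced costs: (9.5, 4.5)
  x^k = (0.0, 0.0), subgradient = b - a^T x = 22.0
  y^{k+1} = 1.1 + 0.05*22.0 = 2.2
Dual objective at y_2 = 2.2: reduced costs (4.0, -1.0), box minimizer x = (0.0, 7.0)
g(y_2) = b*y + (c1 - a1*y)*x1 + (c2 - a2*y)*x2 = 22*2.2 + 4.0*0.0 + (-1.0)*7.0 = 48.4 + 0.0 - 7.0 = 41.4


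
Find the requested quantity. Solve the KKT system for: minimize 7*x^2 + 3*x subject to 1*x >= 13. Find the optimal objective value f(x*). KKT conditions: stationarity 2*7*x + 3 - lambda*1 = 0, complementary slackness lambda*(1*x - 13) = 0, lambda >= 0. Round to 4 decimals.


Step 1: Try lambda = 0 (constraint inactive).
x_unc = -3/(2*7) = -0.2143
Check: 1*-0.2143 = -0.2143 < 13 -- violated!
Step 2: Constraint must be active: 1*x = 13
x* = 13/1 = 13.0
lambda = (2*7*13.0 + 3)/1 = 185.0
Step 3: Compute optimal value.
f(x*) = 7*13.0^2 + 3*13.0 = 1222.0


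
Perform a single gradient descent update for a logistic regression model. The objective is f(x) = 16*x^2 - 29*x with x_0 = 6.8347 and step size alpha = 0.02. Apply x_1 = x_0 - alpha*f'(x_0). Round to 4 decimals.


We compute the gradient at x_0 and apply the update.
f'(x) = 32*x - 29
f'(6.8347) = 32*6.8347 - 29 = 189.7104
x_1 = 6.8347 - 0.02*189.7104 = 3.0405


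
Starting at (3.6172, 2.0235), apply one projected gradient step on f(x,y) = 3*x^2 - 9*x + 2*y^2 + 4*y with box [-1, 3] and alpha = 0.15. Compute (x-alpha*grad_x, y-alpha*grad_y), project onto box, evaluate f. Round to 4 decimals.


Step 1: Compute gradient at (3.6172, 2.0235).
grad_x = 2*3*3.6172 - 9 = 12.7032
grad_y = 2*2*2.0235 + 4 = 12.094
Step 2: Gradient step.
x_raw = 3.6172 - 0.15*12.7032 = 1.7117
y_raw = 2.0235 - 0.15*12.094 = 0.2094
Step 3: Project onto [-1, 3].
x_proj = clip(1.7117) = 1.7117
y_proj = clip(0.2094) = 0.2094
Step 4: Evaluate f.
f(1.7117, 0.2094) = -5.6902
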